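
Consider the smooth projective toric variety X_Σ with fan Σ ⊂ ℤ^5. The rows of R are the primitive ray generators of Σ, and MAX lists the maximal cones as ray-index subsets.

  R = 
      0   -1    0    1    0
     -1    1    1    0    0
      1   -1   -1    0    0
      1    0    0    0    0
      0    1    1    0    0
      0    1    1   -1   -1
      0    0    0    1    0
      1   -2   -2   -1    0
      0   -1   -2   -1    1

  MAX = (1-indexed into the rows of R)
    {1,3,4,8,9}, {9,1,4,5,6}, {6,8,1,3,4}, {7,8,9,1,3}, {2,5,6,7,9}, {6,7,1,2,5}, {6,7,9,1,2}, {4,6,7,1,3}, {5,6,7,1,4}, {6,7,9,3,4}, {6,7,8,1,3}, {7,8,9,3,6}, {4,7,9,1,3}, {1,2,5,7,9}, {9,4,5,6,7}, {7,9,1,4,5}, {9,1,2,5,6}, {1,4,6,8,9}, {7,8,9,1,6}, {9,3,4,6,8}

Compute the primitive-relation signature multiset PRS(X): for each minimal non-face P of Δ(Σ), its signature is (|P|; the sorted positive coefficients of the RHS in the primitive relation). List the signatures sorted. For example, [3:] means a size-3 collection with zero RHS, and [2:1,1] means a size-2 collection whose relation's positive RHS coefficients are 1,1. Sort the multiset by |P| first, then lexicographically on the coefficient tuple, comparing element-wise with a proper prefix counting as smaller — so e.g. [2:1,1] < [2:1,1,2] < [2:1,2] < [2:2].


The 9 primitive collections of Σ (r=9, n=5):

  P = {2,3}:  v_{2} + v_{3} = 0 ; sig = [2:]
  P = {2,4}:  v_{2} + v_{4} = v_{5} ; sig = [2:1]
  P = {3,5}:  v_{3} + v_{5} = v_{4} ; sig = [2:1]
  P = {2,8}:  v_{2} + v_{8} = v_{1} + v_{6} + v_{9} ; sig = [2:1,1,1]
  P = {5,8}:  v_{5} + v_{8} = v_{1} + v_{4} + v_{6} + v_{9} ; sig = [2:1,1,1,1]
  P = {4,7,8}:  v_{4} + v_{7} + v_{8} = 2·v_{3} ; sig = [3:2]
  P = {1,3,6,9}:  v_{1} + v_{3} + v_{6} + v_{9} = v_{8} ; sig = [4:1]
  P = {1,5,6,7,9}:  v_{1} + v_{5} + v_{6} + v_{7} + v_{9} = 0 ; sig = [5:]
  P = {1,4,6,7,9}:  v_{1} + v_{4} + v_{6} + v_{7} + v_{9} = v_{3} ; sig = [5:1]

so the primitive-relation signature multiset is
    |P|=2: 5 collections, coeffs (), (1), (1), (1,1,1), (1,1,1,1)
    |P|=3: 1 collection, coeffs (2)
    |P|=4: 1 collection, coeffs (1)
    |P|=5: 2 collections, coeffs (), (1)


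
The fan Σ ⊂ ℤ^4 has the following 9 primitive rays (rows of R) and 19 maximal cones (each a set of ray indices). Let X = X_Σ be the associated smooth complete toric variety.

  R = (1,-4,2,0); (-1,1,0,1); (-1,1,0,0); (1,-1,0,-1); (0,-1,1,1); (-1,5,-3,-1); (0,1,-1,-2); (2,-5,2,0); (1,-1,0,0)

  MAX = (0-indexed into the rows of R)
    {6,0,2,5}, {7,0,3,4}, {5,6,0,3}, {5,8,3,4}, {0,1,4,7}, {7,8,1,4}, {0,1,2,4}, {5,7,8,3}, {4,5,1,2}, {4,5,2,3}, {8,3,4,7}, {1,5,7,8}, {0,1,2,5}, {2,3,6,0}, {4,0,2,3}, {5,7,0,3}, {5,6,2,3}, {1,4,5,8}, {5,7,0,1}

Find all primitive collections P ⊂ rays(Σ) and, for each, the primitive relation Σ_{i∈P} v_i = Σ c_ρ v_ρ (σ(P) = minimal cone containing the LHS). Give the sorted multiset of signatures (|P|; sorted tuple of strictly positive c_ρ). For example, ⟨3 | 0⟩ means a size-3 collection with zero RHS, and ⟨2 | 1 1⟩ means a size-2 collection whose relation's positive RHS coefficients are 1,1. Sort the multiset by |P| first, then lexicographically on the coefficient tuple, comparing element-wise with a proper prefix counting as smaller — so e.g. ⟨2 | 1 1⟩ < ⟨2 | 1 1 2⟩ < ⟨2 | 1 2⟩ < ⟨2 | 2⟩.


11 collections generate NE(X_Σ); each relation:

  • {1,3}:  v_{1} + v_{3} = 0  →  sig = ⟨2 | 0⟩
  • {2,8}:  v_{2} + v_{8} = 0  →  sig = ⟨2 | 0⟩
  • {0,8}:  v_{0} + v_{8} = v_{7}  →  sig = ⟨2 | 1⟩
  • {2,7}:  v_{2} + v_{7} = v_{0}  →  sig = ⟨2 | 1⟩
  • {4,6}:  v_{4} + v_{6} = v_{2} + v_{3}  →  sig = ⟨2 | 1 1⟩
  • {1,6}:  v_{1} + v_{6} = v_{0} + v_{2} + v_{5}  →  sig = ⟨2 | 1 1 1⟩
  • {6,8}:  v_{6} + v_{8} = v_{0} + v_{3} + v_{5}  →  sig = ⟨2 | 1 1 1⟩
  • {6,7}:  v_{6} + v_{7} = 2·v_{0} + v_{3} + v_{5}  →  sig = ⟨2 | 1 1 2⟩
  • {0,4,5}:  v_{0} + v_{4} + v_{5} = 0  →  sig = ⟨3 | 0⟩
  • {4,5,7}:  v_{4} + v_{5} + v_{7} = v_{8}  →  sig = ⟨3 | 1⟩
  • {0,2,3,5}:  v_{0} + v_{2} + v_{3} + v_{5} = v_{6}  →  sig = ⟨4 | 1⟩

so the primitive-relation signature multiset is
    |P|=2: 8 collections, coeffs (), (), (1), (1), (1,1), (1,1,1), (1,1,1), (1,1,2)
    |P|=3: 2 collections, coeffs (), (1)
    |P|=4: 1 collection, coeffs (1)


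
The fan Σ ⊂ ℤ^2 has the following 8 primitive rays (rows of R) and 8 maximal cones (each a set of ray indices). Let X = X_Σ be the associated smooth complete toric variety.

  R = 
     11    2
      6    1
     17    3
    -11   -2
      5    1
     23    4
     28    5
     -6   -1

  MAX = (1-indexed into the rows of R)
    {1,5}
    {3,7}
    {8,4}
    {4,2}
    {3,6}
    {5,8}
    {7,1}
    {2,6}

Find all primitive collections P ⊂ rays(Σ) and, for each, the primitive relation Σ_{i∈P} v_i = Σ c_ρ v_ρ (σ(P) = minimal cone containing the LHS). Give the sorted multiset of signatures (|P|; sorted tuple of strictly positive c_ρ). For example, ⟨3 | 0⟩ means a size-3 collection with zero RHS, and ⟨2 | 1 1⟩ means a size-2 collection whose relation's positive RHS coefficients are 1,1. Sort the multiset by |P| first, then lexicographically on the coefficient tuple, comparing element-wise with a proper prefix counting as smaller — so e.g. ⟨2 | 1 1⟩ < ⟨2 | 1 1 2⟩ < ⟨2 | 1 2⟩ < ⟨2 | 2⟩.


Σ has 20 primitive collections:

  P={1,4}:  v_{1} + v_{4} = 0  so sig = ⟨2 | 0⟩
  P={2,8}:  v_{2} + v_{8} = 0  so sig = ⟨2 | 0⟩
  P={1,2}:  v_{1} + v_{2} = v_{3}  so sig = ⟨2 | 1⟩
  P={1,3}:  v_{1} + v_{3} = v_{7}  so sig = ⟨2 | 1⟩
  P={1,8}:  v_{1} + v_{8} = v_{5}  so sig = ⟨2 | 1⟩
  P={2,3}:  v_{2} + v_{3} = v_{6}  so sig = ⟨2 | 1⟩
  P={2,5}:  v_{2} + v_{5} = v_{1}  so sig = ⟨2 | 1⟩
  P={3,4}:  v_{3} + v_{4} = v_{2}  so sig = ⟨2 | 1⟩
  P={3,8}:  v_{3} + v_{8} = v_{1}  so sig = ⟨2 | 1⟩
  P={4,5}:  v_{4} + v_{5} = v_{8}  so sig = ⟨2 | 1⟩
  P={4,7}:  v_{4} + v_{7} = v_{3}  so sig = ⟨2 | 1⟩
  P={5,6}:  v_{5} + v_{6} = v_{7}  so sig = ⟨2 | 1⟩
  P={6,8}:  v_{6} + v_{8} = v_{3}  so sig = ⟨2 | 1⟩
  P={1,6}:  v_{1} + v_{6} = 2·v_{3}  so sig = ⟨2 | 2⟩
  P={2,7}:  v_{2} + v_{7} = 2·v_{3}  so sig = ⟨2 | 2⟩
  P={3,5}:  v_{3} + v_{5} = 2·v_{1}  so sig = ⟨2 | 2⟩
  P={4,6}:  v_{4} + v_{6} = 2·v_{2}  so sig = ⟨2 | 2⟩
  P={7,8}:  v_{7} + v_{8} = 2·v_{1}  so sig = ⟨2 | 2⟩
  P={5,7}:  v_{5} + v_{7} = 3·v_{1}  so sig = ⟨2 | 3⟩
  P={6,7}:  v_{6} + v_{7} = 3·v_{3}  so sig = ⟨2 | 3⟩

Signatures (|P|; sorted positive RHS coefficients), sorted:
    |P|=2: 20 collections, coeffs (), (), (1), (1), (1), (1), (1), (1), (1), (1), (1), (1), (1), (2), (2), (2), (2), (2), (3), (3)


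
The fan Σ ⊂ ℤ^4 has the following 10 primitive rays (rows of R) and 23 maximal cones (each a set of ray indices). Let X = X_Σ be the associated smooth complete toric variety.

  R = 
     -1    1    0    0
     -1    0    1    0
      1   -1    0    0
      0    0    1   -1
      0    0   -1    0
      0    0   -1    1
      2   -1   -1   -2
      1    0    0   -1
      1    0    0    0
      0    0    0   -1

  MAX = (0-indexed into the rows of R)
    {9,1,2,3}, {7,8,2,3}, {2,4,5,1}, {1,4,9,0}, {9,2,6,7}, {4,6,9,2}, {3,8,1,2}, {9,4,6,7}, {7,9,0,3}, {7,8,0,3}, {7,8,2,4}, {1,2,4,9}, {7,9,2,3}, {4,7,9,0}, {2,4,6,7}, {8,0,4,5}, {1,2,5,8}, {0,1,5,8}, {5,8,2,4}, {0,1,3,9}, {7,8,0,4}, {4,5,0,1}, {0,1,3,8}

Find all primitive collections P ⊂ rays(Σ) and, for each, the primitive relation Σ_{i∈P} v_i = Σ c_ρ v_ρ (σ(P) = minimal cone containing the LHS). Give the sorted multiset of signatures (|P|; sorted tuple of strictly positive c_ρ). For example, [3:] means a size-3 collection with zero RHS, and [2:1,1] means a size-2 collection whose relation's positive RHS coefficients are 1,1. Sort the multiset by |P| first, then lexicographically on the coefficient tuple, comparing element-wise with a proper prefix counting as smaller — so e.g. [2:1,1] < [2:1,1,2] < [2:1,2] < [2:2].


Primitive collections (14):

  • {0,2}:  v_{0} + v_{2} = 0  so sig = [2:]
  • {3,5}:  v_{3} + v_{5} = 0  so sig = [2:]
  • {1,7}:  v_{1} + v_{7} = v_{3}  so sig = [2:1]
  • {3,4}:  v_{3} + v_{4} = v_{9}  so sig = [2:1]
  • {5,9}:  v_{5} + v_{9} = v_{4}  so sig = [2:1]
  • {8,9}:  v_{8} + v_{9} = v_{7}  so sig = [2:1]
  • {5,7}:  v_{5} + v_{7} = v_{4} + v_{8}  so sig = [2:1,1]
  • {0,6}:  v_{0} + v_{6} = v_{4} + v_{7} + v_{9}  so sig = [2:1,1,1]
  • {3,6}:  v_{3} + v_{6} = v_{2} + v_{7} + 2·v_{9}  so sig = [2:1,1,2]
  • {5,6}:  v_{5} + v_{6} = v_{2} + 2·v_{4} + v_{7}  so sig = [2:1,1,2]
  • {6,8}:  v_{6} + v_{8} = v_{2} + v_{4} + 2·v_{7}  so sig = [2:1,1,2]
  • {1,6}:  v_{1} + v_{6} = v_{2} + 2·v_{9}  so sig = [2:1,2]
  • {1,4,8}:  v_{1} + v_{4} + v_{8} = 0  so sig = [3:]
  • {2,4,7,9}:  v_{2} + v_{4} + v_{7} + v_{9} = v_{6}  so sig = [4:1]

so the primitive-relation signature multiset is
[[2:], [2:], [2:1], [2:1], [2:1], [2:1], [2:1,1], [2:1,1,1], [2:1,1,2], [2:1,1,2], [2:1,1,2], [2:1,2], [3:], [4:1]]


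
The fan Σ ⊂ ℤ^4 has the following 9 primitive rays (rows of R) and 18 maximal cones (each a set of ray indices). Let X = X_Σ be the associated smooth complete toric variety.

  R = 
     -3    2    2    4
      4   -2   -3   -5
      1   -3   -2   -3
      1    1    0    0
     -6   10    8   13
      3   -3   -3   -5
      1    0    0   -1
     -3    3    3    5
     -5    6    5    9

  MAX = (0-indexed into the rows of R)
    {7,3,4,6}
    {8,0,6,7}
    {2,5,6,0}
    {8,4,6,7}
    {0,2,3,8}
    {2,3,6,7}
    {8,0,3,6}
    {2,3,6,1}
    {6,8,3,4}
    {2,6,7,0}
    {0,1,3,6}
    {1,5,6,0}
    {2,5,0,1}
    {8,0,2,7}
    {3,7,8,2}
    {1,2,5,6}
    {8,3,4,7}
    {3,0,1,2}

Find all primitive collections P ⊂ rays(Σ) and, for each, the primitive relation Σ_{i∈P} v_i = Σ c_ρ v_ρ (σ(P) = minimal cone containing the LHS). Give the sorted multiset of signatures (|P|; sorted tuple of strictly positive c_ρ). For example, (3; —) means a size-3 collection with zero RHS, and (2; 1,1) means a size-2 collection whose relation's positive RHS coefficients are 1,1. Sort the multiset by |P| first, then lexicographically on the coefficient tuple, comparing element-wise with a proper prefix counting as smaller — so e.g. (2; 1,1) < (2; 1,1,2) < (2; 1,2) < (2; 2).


14 minimal non-faces of Δ(Σ) (on 9 rays):

  P={5,7}:  v_{5} + v_{7} = 0  ⟹  sig = (2; —)
  P={1,7}:  v_{1} + v_{7} = v_{3}  ⟹  sig = (2; 1)
  P={3,5}:  v_{3} + v_{5} = v_{1}  ⟹  sig = (2; 1)
  P={5,8}:  v_{5} + v_{8} = v_{0} + v_{3}  ⟹  sig = (2; 1,1)
  P={4,5}:  v_{4} + v_{5} = v_{3} + v_{6} + v_{8}  ⟹  sig = (2; 1,1,1)
  P={1,4}:  v_{1} + v_{4} = 2·v_{3} + v_{6} + v_{8}  ⟹  sig = (2; 1,1,2)
  P={0,4}:  v_{0} + v_{4} = v_{6} + 2·v_{8}  ⟹  sig = (2; 1,2)
  P={1,8}:  v_{1} + v_{8} = v_{0} + 2·v_{3}  ⟹  sig = (2; 1,2)
  P={2,4}:  v_{2} + v_{4} = v_{3} + 2·v_{7}  ⟹  sig = (2; 1,2)
  P={0,3,7}:  v_{0} + v_{3} + v_{7} = v_{8}  ⟹  sig = (3; 1)
  P={2,6,8}:  v_{2} + v_{6} + v_{8} = v_{7}  ⟹  sig = (3; 1)
  P={0,2,3,6}:  v_{0} + v_{2} + v_{3} + v_{6} = 0  ⟹  sig = (4; —)
  P={0,1,2,6}:  v_{0} + v_{1} + v_{2} + v_{6} = v_{5}  ⟹  sig = (4; 1)
  P={3,6,7,8}:  v_{3} + v_{6} + v_{7} + v_{8} = v_{4}  ⟹  sig = (4; 1)

Sorted signature multiset PRS(X):
{ (2; —),  (2; 1) ×2,  (2; 1,1),  (2; 1,1,1),  (2; 1,1,2),  (2; 1,2) ×3,  (3; 1) ×2,  (4; —),  (4; 1) ×2 }


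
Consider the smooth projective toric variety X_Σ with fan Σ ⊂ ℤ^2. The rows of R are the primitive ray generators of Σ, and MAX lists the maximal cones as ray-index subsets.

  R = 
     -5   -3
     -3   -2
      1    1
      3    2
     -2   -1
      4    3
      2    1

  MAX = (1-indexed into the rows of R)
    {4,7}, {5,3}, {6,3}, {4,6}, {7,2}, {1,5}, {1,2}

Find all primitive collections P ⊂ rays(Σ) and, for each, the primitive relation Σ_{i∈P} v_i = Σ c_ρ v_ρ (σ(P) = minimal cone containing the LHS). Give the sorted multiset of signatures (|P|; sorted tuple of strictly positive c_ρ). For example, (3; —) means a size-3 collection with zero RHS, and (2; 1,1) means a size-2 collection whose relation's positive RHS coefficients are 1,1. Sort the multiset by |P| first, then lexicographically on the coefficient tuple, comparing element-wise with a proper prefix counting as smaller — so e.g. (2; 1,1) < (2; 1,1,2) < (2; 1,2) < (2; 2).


The 14 primitive collections of Σ (r=7, n=2):

  {2,4}:  v_{2} + v_{4} = 0  ⟹  sig = (2; —)
  {5,7}:  v_{5} + v_{7} = 0  ⟹  sig = (2; —)
  {1,4}:  v_{1} + v_{4} = v_{5}  ⟹  sig = (2; 1)
  {1,7}:  v_{1} + v_{7} = v_{2}  ⟹  sig = (2; 1)
  {2,3}:  v_{2} + v_{3} = v_{5}  ⟹  sig = (2; 1)
  {2,5}:  v_{2} + v_{5} = v_{1}  ⟹  sig = (2; 1)
  {2,6}:  v_{2} + v_{6} = v_{3}  ⟹  sig = (2; 1)
  {3,4}:  v_{3} + v_{4} = v_{6}  ⟹  sig = (2; 1)
  {3,7}:  v_{3} + v_{7} = v_{4}  ⟹  sig = (2; 1)
  {4,5}:  v_{4} + v_{5} = v_{3}  ⟹  sig = (2; 1)
  {1,6}:  v_{1} + v_{6} = v_{3} + v_{5}  ⟹  sig = (2; 1,1)
  {1,3}:  v_{1} + v_{3} = 2·v_{5}  ⟹  sig = (2; 2)
  {5,6}:  v_{5} + v_{6} = 2·v_{3}  ⟹  sig = (2; 2)
  {6,7}:  v_{6} + v_{7} = 2·v_{4}  ⟹  sig = (2; 2)

Hence PRS(X_Σ) =
[(2; —), (2; —), (2; 1), (2; 1), (2; 1), (2; 1), (2; 1), (2; 1), (2; 1), (2; 1), (2; 1,1), (2; 2), (2; 2), (2; 2)]


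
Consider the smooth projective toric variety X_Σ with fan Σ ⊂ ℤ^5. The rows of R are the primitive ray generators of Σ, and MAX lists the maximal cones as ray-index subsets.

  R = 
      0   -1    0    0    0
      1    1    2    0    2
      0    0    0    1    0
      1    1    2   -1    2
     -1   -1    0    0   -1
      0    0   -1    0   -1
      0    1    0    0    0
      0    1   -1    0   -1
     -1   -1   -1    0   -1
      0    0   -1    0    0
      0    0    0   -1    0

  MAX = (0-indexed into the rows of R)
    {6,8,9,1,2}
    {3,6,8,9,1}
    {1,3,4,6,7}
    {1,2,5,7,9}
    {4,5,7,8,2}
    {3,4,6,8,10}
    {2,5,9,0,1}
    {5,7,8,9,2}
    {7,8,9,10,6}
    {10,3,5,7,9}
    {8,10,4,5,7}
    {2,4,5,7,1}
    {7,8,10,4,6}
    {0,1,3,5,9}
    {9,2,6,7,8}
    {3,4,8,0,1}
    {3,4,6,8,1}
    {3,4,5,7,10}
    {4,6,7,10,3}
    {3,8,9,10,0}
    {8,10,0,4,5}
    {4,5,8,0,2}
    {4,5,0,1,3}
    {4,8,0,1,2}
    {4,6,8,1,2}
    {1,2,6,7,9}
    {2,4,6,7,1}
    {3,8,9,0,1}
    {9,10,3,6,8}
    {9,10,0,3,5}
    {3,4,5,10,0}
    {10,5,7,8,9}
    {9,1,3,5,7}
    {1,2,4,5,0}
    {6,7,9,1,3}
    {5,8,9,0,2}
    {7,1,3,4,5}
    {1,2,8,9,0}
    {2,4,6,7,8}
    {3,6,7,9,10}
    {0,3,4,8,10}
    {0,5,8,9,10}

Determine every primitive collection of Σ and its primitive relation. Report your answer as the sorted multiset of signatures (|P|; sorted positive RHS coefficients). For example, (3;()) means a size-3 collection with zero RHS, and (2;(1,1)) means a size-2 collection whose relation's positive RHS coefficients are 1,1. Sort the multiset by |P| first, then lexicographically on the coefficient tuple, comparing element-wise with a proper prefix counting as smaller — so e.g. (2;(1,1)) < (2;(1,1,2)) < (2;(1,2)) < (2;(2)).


11 collections generate NE(X_Σ); each relation:

  • {0,6}:  v_{0} + v_{6} = 0 — sig = (2;())
  • {2,10}:  v_{2} + v_{10} = 0 — sig = (2;())
  • {0,7}:  v_{0} + v_{7} = v_{5} — sig = (2;(1))
  • {1,10}:  v_{1} + v_{10} = v_{3} — sig = (2;(1))
  • {2,3}:  v_{2} + v_{3} = v_{1} — sig = (2;(1))
  • {4,9}:  v_{4} + v_{9} = v_{8} — sig = (2;(1))
  • {5,6}:  v_{5} + v_{6} = v_{7} — sig = (2;(1))
  • {1,5,8}:  v_{1} + v_{5} + v_{8} = 0 — sig = (3;())
  • {1,7,8}:  v_{1} + v_{7} + v_{8} = v_{6} — sig = (3;(1))
  • {3,5,8}:  v_{3} + v_{5} + v_{8} = v_{10} — sig = (3;(1))
  • {3,7,8}:  v_{3} + v_{7} + v_{8} = v_{6} + v_{10} — sig = (3;(1,1))

Signatures (|P|; sorted positive RHS coefficients), sorted:
    |P|=2: 7 collections, coeffs (), (), (1), (1), (1), (1), (1)
    |P|=3: 4 collections, coeffs (), (1), (1), (1,1)


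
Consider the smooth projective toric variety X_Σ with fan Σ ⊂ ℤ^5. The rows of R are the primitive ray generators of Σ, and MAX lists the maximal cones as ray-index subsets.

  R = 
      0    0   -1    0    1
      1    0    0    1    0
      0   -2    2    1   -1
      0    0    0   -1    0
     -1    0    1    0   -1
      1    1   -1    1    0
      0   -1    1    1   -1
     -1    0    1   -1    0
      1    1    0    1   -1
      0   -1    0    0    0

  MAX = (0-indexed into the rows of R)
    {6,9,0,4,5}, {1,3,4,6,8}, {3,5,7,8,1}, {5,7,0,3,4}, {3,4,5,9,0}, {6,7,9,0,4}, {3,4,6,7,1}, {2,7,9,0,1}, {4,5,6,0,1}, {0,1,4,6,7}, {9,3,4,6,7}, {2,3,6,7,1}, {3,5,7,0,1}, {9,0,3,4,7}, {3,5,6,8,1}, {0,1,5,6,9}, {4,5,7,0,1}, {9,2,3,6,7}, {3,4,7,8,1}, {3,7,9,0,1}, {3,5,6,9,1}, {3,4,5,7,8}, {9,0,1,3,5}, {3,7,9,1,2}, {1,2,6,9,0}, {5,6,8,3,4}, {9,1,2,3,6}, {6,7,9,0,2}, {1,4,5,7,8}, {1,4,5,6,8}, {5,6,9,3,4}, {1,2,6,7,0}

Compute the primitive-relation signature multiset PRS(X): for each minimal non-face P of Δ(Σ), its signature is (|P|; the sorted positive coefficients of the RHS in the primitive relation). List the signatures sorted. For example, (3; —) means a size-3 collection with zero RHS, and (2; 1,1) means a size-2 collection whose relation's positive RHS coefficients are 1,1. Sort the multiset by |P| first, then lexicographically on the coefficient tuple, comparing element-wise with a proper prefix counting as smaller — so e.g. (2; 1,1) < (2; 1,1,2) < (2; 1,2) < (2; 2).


14 minimal non-faces of Δ(Σ) (on 10 rays):

  • {0,8}:  v_{0} + v_{8} = v_{5}  →  sig = (2; 1)
  • {2,5}:  v_{2} + v_{5} = v_{1} + v_{6}  →  sig = (2; 1,1)
  • {8,9}:  v_{8} + v_{9} = v_{3} + v_{5} + v_{6}  →  sig = (2; 1,1,1)
  • {2,8}:  v_{2} + v_{8} = 2·v_{1} + v_{3} + v_{4} + v_{6}  →  sig = (2; 1,1,1,2)
  • {2,4}:  v_{2} + v_{4} = 2·v_{6} + v_{7}  →  sig = (2; 1,2)
  • {5,7,9}:  v_{5} + v_{7} + v_{9} = 0  →  sig = (3; —)
  • {0,3,6}:  v_{0} + v_{3} + v_{6} = v_{9}  →  sig = (3; 1)
  • {1,4,9}:  v_{1} + v_{4} + v_{9} = v_{6}  →  sig = (3; 1)
  • {5,6,7}:  v_{5} + v_{6} + v_{7} = v_{1} + v_{4}  →  sig = (3; 1,1)
  • {0,2,3}:  v_{0} + v_{2} + v_{3} = v_{1} + v_{7} + 2·v_{9}  →  sig = (3; 1,1,2)
  • {6,7,8}:  v_{6} + v_{7} + v_{8} = 2·v_{1} + v_{3} + 2·v_{4}  →  sig = (3; 1,2,2)
  • {0,1,3,4}:  v_{0} + v_{1} + v_{3} + v_{4} = 0  →  sig = (4; —)
  • {1,3,4,5}:  v_{1} + v_{3} + v_{4} + v_{5} = v_{8}  →  sig = (4; 1)
  • {1,6,7,9}:  v_{1} + v_{6} + v_{7} + v_{9} = v_{2}  →  sig = (4; 1)

Sorted signature multiset PRS(X):
    |P|=2: 5 collections, coeffs (1), (1,1), (1,1,1), (1,1,1,2), (1,2)
    |P|=3: 6 collections, coeffs (), (1), (1), (1,1), (1,1,2), (1,2,2)
    |P|=4: 3 collections, coeffs (), (1), (1)


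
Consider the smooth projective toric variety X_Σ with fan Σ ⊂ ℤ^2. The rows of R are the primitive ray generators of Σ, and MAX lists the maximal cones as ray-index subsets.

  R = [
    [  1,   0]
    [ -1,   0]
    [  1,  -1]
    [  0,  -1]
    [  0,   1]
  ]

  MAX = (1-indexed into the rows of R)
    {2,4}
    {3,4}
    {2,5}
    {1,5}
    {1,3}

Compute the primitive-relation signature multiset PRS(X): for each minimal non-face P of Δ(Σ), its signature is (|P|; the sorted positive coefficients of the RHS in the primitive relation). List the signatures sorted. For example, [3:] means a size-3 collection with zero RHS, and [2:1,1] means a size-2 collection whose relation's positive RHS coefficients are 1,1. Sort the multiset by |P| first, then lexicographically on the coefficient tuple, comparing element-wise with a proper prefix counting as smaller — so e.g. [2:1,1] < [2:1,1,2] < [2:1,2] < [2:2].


5 collections generate NE(X_Σ); each relation:

  P={1,2}:  v_{1} + v_{2} = 0  so sig = [2:]
  P={4,5}:  v_{4} + v_{5} = 0  so sig = [2:]
  P={1,4}:  v_{1} + v_{4} = v_{3}  so sig = [2:1]
  P={2,3}:  v_{2} + v_{3} = v_{4}  so sig = [2:1]
  P={3,5}:  v_{3} + v_{5} = v_{1}  so sig = [2:1]

Signatures (|P|; sorted positive RHS coefficients), sorted:
{ [2:] ×2,  [2:1] ×3 }


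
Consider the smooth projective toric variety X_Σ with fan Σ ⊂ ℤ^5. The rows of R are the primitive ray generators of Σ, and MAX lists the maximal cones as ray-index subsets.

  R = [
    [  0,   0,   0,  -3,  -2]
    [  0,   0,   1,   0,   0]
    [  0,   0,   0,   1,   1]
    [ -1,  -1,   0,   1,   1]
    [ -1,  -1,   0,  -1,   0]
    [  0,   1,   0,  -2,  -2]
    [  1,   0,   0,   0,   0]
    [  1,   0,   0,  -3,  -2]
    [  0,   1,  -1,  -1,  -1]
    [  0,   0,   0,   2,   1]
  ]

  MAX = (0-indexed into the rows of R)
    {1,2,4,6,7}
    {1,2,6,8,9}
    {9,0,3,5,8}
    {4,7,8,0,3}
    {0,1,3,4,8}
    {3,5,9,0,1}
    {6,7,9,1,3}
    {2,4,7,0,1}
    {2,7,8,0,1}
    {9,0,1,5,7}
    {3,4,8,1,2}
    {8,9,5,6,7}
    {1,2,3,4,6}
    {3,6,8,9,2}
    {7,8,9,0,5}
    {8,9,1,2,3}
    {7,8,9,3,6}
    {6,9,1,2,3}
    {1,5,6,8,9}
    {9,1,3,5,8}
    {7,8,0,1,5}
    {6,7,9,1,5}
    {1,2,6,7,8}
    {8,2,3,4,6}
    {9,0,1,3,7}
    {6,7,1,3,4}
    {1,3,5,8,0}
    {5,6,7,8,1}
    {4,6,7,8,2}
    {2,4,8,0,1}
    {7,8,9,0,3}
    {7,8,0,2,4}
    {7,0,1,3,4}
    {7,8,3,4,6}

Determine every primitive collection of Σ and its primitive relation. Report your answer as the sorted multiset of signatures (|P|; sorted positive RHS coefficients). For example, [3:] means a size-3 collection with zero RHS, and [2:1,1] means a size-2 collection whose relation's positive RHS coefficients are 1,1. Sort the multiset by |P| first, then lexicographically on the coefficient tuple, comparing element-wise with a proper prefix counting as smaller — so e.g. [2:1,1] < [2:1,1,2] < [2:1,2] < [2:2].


Σ has 16 primitive collections:

  {0,6}:  v_{0} + v_{6} = v_{7} ; sig = [2:1]
  {4,9}:  v_{4} + v_{9} = v_{3} ; sig = [2:1]
  {2,5}:  v_{2} + v_{5} = v_{1} + v_{8} ; sig = [2:1,1]
  {4,5}:  v_{4} + v_{5} = v_{0} + v_{1} + v_{3} + v_{8} ; sig = [2:1,1,1,1]
  {0,2,9}:  v_{0} + v_{2} + v_{9} = 0 ; sig = [3:]
  {0,2,3}:  v_{0} + v_{2} + v_{3} = v_{4} ; sig = [3:1]
  {2,7,9}:  v_{2} + v_{7} + v_{9} = v_{6} ; sig = [3:1]
  {2,3,7}:  v_{2} + v_{3} + v_{7} = v_{4} + v_{6} ; sig = [3:1,1]
  {3,5,6}:  v_{3} + v_{5} + v_{6} = v_{0} + v_{9} ; sig = [3:1,1]
  {3,5,7}:  v_{3} + v_{5} + v_{7} = 2·v_{0} + v_{9} ; sig = [3:1,2]
  {1,3,6,8}:  v_{1} + v_{3} + v_{6} + v_{8} = 0 ; sig = [4:]
  {0,1,8,9}:  v_{0} + v_{1} + v_{8} + v_{9} = v_{5} ; sig = [4:1]
  {1,3,7,8}:  v_{1} + v_{3} + v_{7} + v_{8} = v_{0} ; sig = [4:1]
  {1,4,6,8}:  v_{1} + v_{4} + v_{6} + v_{8} = v_{0} + v_{2} ; sig = [4:1,1]
  {1,7,8,9}:  v_{1} + v_{7} + v_{8} + v_{9} = v_{5} + v_{6} ; sig = [4:1,1]
  {1,4,7,8}:  v_{1} + v_{4} + v_{7} + v_{8} = 2·v_{0} + v_{2} ; sig = [4:1,2]

Sorted signature multiset PRS(X):
{ [2:1] ×2,  [2:1,1],  [2:1,1,1,1],  [3:],  [3:1] ×2,  [3:1,1] ×2,  [3:1,2],  [4:],  [4:1] ×2,  [4:1,1] ×2,  [4:1,2] }


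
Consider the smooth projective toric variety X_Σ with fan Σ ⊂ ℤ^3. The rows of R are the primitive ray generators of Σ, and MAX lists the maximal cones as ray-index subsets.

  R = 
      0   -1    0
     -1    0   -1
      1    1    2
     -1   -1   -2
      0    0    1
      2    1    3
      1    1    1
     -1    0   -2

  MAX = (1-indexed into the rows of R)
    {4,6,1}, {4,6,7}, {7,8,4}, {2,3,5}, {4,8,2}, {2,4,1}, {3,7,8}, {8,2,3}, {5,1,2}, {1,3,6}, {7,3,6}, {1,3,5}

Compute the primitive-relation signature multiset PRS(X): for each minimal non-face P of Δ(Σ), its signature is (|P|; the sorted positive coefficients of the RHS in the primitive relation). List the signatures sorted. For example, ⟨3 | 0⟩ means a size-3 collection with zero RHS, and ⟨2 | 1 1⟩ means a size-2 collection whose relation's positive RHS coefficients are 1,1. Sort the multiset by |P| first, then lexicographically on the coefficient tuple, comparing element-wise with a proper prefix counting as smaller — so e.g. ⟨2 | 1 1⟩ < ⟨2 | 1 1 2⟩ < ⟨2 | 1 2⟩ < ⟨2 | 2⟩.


11 collections generate NE(X_Σ); each relation:

  P = {3,4}:  v_{3} + v_{4} = 0 — sig = ⟨2 | 0⟩
  P = {1,8}:  v_{1} + v_{8} = v_{4} — sig = ⟨2 | 1⟩
  P = {2,6}:  v_{2} + v_{6} = v_{3} — sig = ⟨2 | 1⟩
  P = {5,7}:  v_{5} + v_{7} = v_{3} — sig = ⟨2 | 1⟩
  P = {5,8}:  v_{5} + v_{8} = v_{2} — sig = ⟨2 | 1⟩
  P = {6,8}:  v_{6} + v_{8} = v_{7} — sig = ⟨2 | 1⟩
  P = {1,7}:  v_{1} + v_{7} = v_{4} + v_{6} — sig = ⟨2 | 1 1⟩
  P = {2,7}:  v_{2} + v_{7} = v_{3} + v_{8} — sig = ⟨2 | 1 1⟩
  P = {4,5}:  v_{4} + v_{5} = v_{1} + v_{2} — sig = ⟨2 | 1 1⟩
  P = {5,6}:  v_{5} + v_{6} = v_{1} + 2·v_{3} — sig = ⟨2 | 1 2⟩
  P = {1,2,3}:  v_{1} + v_{2} + v_{3} = v_{5} — sig = ⟨3 | 1⟩

Signatures (|P|; sorted positive RHS coefficients), sorted:
[⟨2 | 0⟩, ⟨2 | 1⟩, ⟨2 | 1⟩, ⟨2 | 1⟩, ⟨2 | 1⟩, ⟨2 | 1⟩, ⟨2 | 1 1⟩, ⟨2 | 1 1⟩, ⟨2 | 1 1⟩, ⟨2 | 1 2⟩, ⟨3 | 1⟩]


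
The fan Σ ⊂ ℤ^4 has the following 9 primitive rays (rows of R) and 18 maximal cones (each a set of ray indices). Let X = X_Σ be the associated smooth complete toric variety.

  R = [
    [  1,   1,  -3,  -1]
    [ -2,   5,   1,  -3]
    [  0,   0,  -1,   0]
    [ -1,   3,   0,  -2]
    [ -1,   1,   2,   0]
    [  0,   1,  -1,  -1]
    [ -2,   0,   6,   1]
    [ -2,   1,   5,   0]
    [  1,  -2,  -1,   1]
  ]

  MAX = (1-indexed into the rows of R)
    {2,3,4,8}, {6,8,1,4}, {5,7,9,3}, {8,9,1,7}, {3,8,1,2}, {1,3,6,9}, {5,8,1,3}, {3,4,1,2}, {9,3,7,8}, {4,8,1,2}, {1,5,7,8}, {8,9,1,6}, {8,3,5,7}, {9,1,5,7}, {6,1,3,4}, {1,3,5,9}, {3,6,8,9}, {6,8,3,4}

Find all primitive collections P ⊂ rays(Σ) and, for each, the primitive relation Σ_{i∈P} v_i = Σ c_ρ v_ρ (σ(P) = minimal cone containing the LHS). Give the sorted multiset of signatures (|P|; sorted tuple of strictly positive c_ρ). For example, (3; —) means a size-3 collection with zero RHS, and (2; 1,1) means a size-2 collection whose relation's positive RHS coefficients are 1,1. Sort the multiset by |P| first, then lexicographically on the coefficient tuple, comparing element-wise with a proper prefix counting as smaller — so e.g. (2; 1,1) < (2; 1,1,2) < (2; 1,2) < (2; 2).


Δ(Σ) — 9 vertices, 14 min non-faces:

  {2,9}:  v_{2} + v_{9} = v_{4} — sig = (2; 1)
  {4,9}:  v_{4} + v_{9} = v_{6} — sig = (2; 1)
  {6,7}:  v_{6} + v_{7} = v_{8} — sig = (2; 1)
  {5,6}:  v_{5} + v_{6} = v_{1} + v_{3} + v_{8} — sig = (2; 1,1,1)
  {4,7}:  v_{4} + v_{7} = v_{1} + v_{3} + 2·v_{8} — sig = (2; 1,1,2)
  {2,6}:  v_{2} + v_{6} = 2·v_{4} — sig = (2; 2)
  {4,5}:  v_{4} + v_{5} = 2·v_{1} + 2·v_{3} + 2·v_{8} — sig = (2; 2,2,2)
  {2,7}:  v_{2} + v_{7} = 2·v_{1} + 2·v_{3} + 3·v_{8} — sig = (2; 2,2,3)
  {2,5}:  v_{2} + v_{5} = 3·v_{1} + 3·v_{3} + 3·v_{8} — sig = (2; 3,3,3)
  {1,3,7}:  v_{1} + v_{3} + v_{7} = v_{5} — sig = (3; 1)
  {5,8,9}:  v_{5} + v_{8} + v_{9} = v_{7} — sig = (3; 1)
  {1,3,8,9}:  v_{1} + v_{3} + v_{8} + v_{9} = 0 — sig = (4; —)
  {1,3,4,8}:  v_{1} + v_{3} + v_{4} + v_{8} = v_{2} — sig = (4; 1)
  {1,3,6,8}:  v_{1} + v_{3} + v_{6} + v_{8} = v_{4} — sig = (4; 1)

Hence PRS(X_Σ) =
[(2; 1), (2; 1), (2; 1), (2; 1,1,1), (2; 1,1,2), (2; 2), (2; 2,2,2), (2; 2,2,3), (2; 3,3,3), (3; 1), (3; 1), (4; —), (4; 1), (4; 1)]


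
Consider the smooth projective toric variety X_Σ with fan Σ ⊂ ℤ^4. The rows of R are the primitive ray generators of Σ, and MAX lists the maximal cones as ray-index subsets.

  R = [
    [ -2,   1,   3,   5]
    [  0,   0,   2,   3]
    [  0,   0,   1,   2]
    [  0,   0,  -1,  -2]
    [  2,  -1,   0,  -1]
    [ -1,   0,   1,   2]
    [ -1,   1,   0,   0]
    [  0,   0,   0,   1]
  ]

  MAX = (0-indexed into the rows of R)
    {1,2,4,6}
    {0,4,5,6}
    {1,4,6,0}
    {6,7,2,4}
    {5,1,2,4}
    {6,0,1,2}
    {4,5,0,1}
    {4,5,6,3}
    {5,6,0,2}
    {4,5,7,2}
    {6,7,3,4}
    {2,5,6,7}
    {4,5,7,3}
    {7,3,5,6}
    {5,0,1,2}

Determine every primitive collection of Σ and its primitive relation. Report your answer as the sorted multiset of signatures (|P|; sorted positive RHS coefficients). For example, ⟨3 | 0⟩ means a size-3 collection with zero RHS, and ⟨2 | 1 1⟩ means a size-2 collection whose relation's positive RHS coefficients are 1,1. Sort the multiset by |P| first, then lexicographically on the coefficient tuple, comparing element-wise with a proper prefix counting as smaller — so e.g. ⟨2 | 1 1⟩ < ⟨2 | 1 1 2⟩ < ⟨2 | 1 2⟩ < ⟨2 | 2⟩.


Δ(Σ) — 8 vertices, 9 min non-faces:

  {2,3}:  v_{2} + v_{3} = 0  ⟹  sig = ⟨2 | 0⟩
  {1,3}:  v_{1} + v_{3} = v_{4} + v_{5} + v_{6}  ⟹  sig = ⟨2 | 1 1 1⟩
  {0,7}:  v_{0} + v_{7} = 2·v_{2} + v_{5} + v_{6}  ⟹  sig = ⟨2 | 1 1 2⟩
  {0,3}:  v_{0} + v_{3} = v_{4} + 2·v_{5} + 2·v_{6}  ⟹  sig = ⟨2 | 1 2 2⟩
  {1,7}:  v_{1} + v_{7} = 2·v_{2}  ⟹  sig = ⟨2 | 2⟩
  {1,5,6}:  v_{1} + v_{5} + v_{6} = v_{0}  ⟹  sig = ⟨3 | 1⟩
  {0,2,4}:  v_{0} + v_{2} + v_{4} = 2·v_{1}  ⟹  sig = ⟨3 | 2⟩
  {2,4,5,6}:  v_{2} + v_{4} + v_{5} + v_{6} = v_{1}  ⟹  sig = ⟨4 | 1⟩
  {4,5,6,7}:  v_{4} + v_{5} + v_{6} + v_{7} = v_{2}  ⟹  sig = ⟨4 | 1⟩

Signatures (|P|; sorted positive RHS coefficients), sorted:
    ⟨2 | 0⟩
    ⟨2 | 1 1 1⟩
    ⟨2 | 1 1 2⟩
    ⟨2 | 1 2 2⟩
    ⟨2 | 2⟩
    ⟨3 | 1⟩
    ⟨3 | 2⟩
    ⟨4 | 1⟩
    ⟨4 | 1⟩


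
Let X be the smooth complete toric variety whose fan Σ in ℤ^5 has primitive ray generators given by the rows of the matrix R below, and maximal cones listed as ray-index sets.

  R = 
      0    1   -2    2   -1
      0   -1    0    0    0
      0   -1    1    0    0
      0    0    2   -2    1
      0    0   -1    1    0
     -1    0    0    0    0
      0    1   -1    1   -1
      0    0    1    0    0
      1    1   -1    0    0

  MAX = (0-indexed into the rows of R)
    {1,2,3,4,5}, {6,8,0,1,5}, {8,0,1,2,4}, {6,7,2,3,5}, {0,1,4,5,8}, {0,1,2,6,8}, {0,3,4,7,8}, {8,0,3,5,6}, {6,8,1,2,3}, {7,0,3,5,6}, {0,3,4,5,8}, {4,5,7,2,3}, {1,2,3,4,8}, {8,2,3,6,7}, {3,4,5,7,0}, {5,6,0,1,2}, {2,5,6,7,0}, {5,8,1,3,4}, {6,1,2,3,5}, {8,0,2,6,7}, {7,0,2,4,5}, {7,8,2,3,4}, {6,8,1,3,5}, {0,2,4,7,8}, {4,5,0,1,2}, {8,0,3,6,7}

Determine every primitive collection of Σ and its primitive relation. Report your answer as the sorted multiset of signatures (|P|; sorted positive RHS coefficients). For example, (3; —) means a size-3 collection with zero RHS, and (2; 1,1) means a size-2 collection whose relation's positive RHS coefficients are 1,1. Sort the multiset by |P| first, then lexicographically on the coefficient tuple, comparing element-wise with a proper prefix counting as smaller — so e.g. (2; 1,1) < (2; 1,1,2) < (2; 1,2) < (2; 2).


The 6 primitive collections of Σ (r=9, n=5):

  {1,7}:  v_{1} + v_{7} = v_{2}  ⇒ sig = (2; 1)
  {4,6}:  v_{4} + v_{6} = v_{0}  ⇒ sig = (2; 1)
  {0,1,3}:  v_{0} + v_{1} + v_{3} = 0  ⇒ sig = (3; —)
  {2,5,8}:  v_{2} + v_{5} + v_{8} = 0  ⇒ sig = (3; —)
  {0,2,3}:  v_{0} + v_{2} + v_{3} = v_{7}  ⇒ sig = (3; 1)
  {5,7,8}:  v_{5} + v_{7} + v_{8} = v_{0} + v_{3}  ⇒ sig = (3; 1,1)

Signatures (|P|; sorted positive RHS coefficients), sorted:
    (2; 1)
    (2; 1)
    (3; —)
    (3; —)
    (3; 1)
    (3; 1,1)


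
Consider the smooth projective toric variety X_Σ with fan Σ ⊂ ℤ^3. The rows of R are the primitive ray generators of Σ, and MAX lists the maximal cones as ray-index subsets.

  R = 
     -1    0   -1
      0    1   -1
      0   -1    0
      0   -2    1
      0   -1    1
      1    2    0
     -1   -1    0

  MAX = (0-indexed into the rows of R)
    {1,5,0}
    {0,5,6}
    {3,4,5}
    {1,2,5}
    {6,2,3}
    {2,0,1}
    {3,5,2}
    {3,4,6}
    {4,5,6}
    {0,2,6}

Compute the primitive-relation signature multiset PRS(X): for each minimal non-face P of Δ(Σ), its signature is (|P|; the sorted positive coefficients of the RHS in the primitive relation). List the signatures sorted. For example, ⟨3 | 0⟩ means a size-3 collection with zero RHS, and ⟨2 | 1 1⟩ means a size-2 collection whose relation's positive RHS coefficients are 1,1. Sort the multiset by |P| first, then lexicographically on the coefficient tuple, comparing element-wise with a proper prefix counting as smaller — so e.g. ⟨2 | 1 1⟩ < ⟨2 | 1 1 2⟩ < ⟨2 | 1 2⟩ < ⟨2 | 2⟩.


9 collections generate NE(X_Σ); each relation:

  P={1,4}:  v_{1} + v_{4} = 0 ; sig = ⟨2 | 0⟩
  P={0,4}:  v_{0} + v_{4} = v_{6} ; sig = ⟨2 | 1⟩
  P={1,3}:  v_{1} + v_{3} = v_{2} ; sig = ⟨2 | 1⟩
  P={1,6}:  v_{1} + v_{6} = v_{0} ; sig = ⟨2 | 1⟩
  P={2,4}:  v_{2} + v_{4} = v_{3} ; sig = ⟨2 | 1⟩
  P={0,3}:  v_{0} + v_{3} = v_{2} + v_{6} ; sig = ⟨2 | 1 1⟩
  P={2,5,6}:  v_{2} + v_{5} + v_{6} = 0 ; sig = ⟨3 | 0⟩
  P={0,2,5}:  v_{0} + v_{2} + v_{5} = v_{1} ; sig = ⟨3 | 1⟩
  P={3,5,6}:  v_{3} + v_{5} + v_{6} = v_{4} ; sig = ⟨3 | 1⟩

Hence PRS(X_Σ) =
    |P|=2: 6 collections, coeffs (), (1), (1), (1), (1), (1,1)
    |P|=3: 3 collections, coeffs (), (1), (1)


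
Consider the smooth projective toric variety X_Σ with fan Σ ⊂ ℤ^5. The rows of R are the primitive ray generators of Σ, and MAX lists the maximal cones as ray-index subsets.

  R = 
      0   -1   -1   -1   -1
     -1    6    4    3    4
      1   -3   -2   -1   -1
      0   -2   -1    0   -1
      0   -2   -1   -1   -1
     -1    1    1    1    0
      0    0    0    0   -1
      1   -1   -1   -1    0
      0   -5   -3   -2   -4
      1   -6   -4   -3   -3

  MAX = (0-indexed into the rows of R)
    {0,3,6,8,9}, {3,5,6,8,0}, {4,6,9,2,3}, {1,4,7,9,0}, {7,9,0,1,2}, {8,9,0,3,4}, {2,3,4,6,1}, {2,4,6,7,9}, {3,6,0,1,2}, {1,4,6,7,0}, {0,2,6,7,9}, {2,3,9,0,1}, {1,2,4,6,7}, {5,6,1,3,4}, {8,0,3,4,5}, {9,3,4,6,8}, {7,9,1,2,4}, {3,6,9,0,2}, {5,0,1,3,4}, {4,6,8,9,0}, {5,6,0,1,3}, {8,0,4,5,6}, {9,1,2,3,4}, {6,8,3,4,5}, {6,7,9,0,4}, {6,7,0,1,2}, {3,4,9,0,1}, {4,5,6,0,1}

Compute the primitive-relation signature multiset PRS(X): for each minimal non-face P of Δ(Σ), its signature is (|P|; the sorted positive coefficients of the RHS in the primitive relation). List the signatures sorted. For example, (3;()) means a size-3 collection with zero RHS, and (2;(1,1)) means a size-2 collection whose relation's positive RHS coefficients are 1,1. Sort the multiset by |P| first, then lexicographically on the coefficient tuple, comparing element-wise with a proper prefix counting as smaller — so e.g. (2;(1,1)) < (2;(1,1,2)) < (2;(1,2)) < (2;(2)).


The 10 primitive collections of Σ (r=10, n=5):

  • {5,7}:  v_{5} + v_{7} = 0 ; sig = (2;())
  • {1,8}:  v_{1} + v_{8} = v_{5} ; sig = (2;(1))
  • {2,5}:  v_{2} + v_{5} = v_{3} ; sig = (2;(1))
  • {3,7}:  v_{3} + v_{7} = v_{2} ; sig = (2;(1))
  • {7,8}:  v_{7} + v_{8} = v_{6} + v_{9} ; sig = (2;(1,1))
  • {2,8}:  v_{2} + v_{8} = v_{3} + v_{6} + v_{9} ; sig = (2;(1,1,1))
  • {5,9}:  v_{5} + v_{9} = v_{0} + v_{3} + v_{4} ; sig = (2;(1,1,1))
  • {1,6,9}:  v_{1} + v_{6} + v_{9} = 0 ; sig = (3;())
  • {0,2,4}:  v_{0} + v_{2} + v_{4} = v_{9} ; sig = (3;(1))
  • {0,3,4,6}:  v_{0} + v_{3} + v_{4} + v_{6} = v_{8} ; sig = (4;(1))

Sorted signature multiset PRS(X):
    |P|=2: 7 collections, coeffs (), (1), (1), (1), (1,1), (1,1,1), (1,1,1)
    |P|=3: 2 collections, coeffs (), (1)
    |P|=4: 1 collection, coeffs (1)


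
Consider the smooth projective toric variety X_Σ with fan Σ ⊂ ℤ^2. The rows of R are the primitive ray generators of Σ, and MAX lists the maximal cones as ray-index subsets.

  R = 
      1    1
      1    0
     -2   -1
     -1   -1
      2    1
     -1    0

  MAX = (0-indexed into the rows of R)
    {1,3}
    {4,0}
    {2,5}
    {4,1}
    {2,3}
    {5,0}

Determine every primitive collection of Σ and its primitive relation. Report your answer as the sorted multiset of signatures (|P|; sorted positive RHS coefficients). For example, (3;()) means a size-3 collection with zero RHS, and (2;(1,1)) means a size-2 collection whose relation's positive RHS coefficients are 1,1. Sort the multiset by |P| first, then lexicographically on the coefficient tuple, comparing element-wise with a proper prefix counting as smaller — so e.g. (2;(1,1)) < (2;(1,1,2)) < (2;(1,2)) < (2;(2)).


|primitive collections| = 9. Relations:

  P = {0,3}:  v_{0} + v_{3} = 0  ⇒ sig = (2;())
  P = {1,5}:  v_{1} + v_{5} = 0  ⇒ sig = (2;())
  P = {2,4}:  v_{2} + v_{4} = 0  ⇒ sig = (2;())
  P = {0,1}:  v_{0} + v_{1} = v_{4}  ⇒ sig = (2;(1))
  P = {0,2}:  v_{0} + v_{2} = v_{5}  ⇒ sig = (2;(1))
  P = {1,2}:  v_{1} + v_{2} = v_{3}  ⇒ sig = (2;(1))
  P = {3,4}:  v_{3} + v_{4} = v_{1}  ⇒ sig = (2;(1))
  P = {3,5}:  v_{3} + v_{5} = v_{2}  ⇒ sig = (2;(1))
  P = {4,5}:  v_{4} + v_{5} = v_{0}  ⇒ sig = (2;(1))

Hence PRS(X_Σ) =
    |P|=2: 9 collections, coeffs (), (), (), (1), (1), (1), (1), (1), (1)


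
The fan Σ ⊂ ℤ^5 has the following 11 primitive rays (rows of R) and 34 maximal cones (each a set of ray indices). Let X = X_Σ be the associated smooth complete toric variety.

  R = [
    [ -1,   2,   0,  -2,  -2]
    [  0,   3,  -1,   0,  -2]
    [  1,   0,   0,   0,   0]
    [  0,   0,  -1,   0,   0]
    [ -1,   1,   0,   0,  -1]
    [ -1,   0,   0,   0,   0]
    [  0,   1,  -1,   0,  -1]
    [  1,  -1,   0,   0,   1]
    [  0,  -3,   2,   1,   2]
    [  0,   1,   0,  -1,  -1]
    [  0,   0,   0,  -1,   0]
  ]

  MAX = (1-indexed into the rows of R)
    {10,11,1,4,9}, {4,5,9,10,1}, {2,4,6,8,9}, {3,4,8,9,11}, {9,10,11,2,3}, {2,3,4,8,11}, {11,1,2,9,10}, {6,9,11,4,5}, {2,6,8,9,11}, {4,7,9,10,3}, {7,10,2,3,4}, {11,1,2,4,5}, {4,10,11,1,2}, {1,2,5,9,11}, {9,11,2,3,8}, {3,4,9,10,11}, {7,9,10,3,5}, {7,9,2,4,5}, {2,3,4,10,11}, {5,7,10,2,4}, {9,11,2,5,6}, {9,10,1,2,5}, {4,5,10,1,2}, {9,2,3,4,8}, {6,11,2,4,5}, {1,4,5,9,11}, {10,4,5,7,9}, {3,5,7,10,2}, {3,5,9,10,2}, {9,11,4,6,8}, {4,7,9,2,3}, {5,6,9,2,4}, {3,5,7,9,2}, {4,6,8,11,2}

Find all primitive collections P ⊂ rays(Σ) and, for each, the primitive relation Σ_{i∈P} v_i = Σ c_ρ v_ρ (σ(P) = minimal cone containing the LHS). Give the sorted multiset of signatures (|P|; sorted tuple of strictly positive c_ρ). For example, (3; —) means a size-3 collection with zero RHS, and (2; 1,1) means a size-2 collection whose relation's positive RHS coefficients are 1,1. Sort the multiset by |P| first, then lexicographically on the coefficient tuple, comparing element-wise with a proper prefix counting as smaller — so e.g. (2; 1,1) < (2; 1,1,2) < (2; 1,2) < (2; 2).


Primitive collections (18):

  {3,6}:  v_{3} + v_{6} = 0 — sig = (2; —)
  {5,8}:  v_{5} + v_{8} = 0 — sig = (2; —)
  {1,8}:  v_{1} + v_{8} = v_{10} + v_{11} — sig = (2; 1,1)
  {6,7}:  v_{6} + v_{7} = v_{4} + v_{5} — sig = (2; 1,1)
  {6,10}:  v_{6} + v_{10} = v_{5} + v_{11} — sig = (2; 1,1)
  {7,8}:  v_{7} + v_{8} = v_{3} + v_{4} — sig = (2; 1,1)
  {7,11}:  v_{7} + v_{11} = v_{4} + v_{10} — sig = (2; 1,1)
  {8,10}:  v_{8} + v_{10} = v_{3} + v_{11} — sig = (2; 1,1)
  {1,7}:  v_{1} + v_{7} = v_{4} + v_{5} + 2·v_{10} — sig = (2; 1,1,2)
  {1,3}:  v_{1} + v_{3} = 2·v_{10} — sig = (2; 2)
  {1,6}:  v_{1} + v_{6} = 2·v_{5} + 2·v_{11} — sig = (2; 2,2)
  {3,4,5}:  v_{3} + v_{4} + v_{5} = v_{7} — sig = (3; 1)
  {3,5,11}:  v_{3} + v_{5} + v_{11} = v_{10} — sig = (3; 1)
  {5,10,11}:  v_{5} + v_{10} + v_{11} = v_{1} — sig = (3; 1)
  {2,4,9,11}:  v_{2} + v_{4} + v_{9} + v_{11} = 0 — sig = (4; —)
  {1,2,4,9}:  v_{1} + v_{2} + v_{4} + v_{9} = v_{5} + v_{10} — sig = (4; 1,1)
  {2,4,9,10}:  v_{2} + v_{4} + v_{9} + v_{10} = v_{3} + v_{5} — sig = (4; 1,1)
  {2,7,9,10}:  v_{2} + v_{7} + v_{9} + v_{10} = 2·v_{3} + 2·v_{5} — sig = (4; 2,2)

Hence PRS(X_Σ) =
    (2; —)
    (2; —)
    (2; 1,1)
    (2; 1,1)
    (2; 1,1)
    (2; 1,1)
    (2; 1,1)
    (2; 1,1)
    (2; 1,1,2)
    (2; 2)
    (2; 2,2)
    (3; 1)
    (3; 1)
    (3; 1)
    (4; —)
    (4; 1,1)
    (4; 1,1)
    (4; 2,2)


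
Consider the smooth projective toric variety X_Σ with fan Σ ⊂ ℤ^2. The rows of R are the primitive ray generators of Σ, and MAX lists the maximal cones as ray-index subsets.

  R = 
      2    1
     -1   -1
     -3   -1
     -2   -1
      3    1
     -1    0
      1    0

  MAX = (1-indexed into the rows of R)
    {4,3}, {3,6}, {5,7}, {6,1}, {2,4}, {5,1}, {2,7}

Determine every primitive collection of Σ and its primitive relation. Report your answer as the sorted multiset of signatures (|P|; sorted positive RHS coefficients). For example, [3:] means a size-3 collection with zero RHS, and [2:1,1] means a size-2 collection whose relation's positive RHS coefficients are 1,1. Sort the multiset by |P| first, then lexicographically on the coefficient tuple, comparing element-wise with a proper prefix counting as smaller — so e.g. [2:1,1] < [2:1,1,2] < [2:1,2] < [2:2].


|primitive collections| = 14. Relations:

  • {1,4}:  v_{1} + v_{4} = 0  ⟹  sig = [2:]
  • {3,5}:  v_{3} + v_{5} = 0  ⟹  sig = [2:]
  • {6,7}:  v_{6} + v_{7} = 0  ⟹  sig = [2:]
  • {1,2}:  v_{1} + v_{2} = v_{7}  ⟹  sig = [2:1]
  • {1,3}:  v_{1} + v_{3} = v_{6}  ⟹  sig = [2:1]
  • {1,7}:  v_{1} + v_{7} = v_{5}  ⟹  sig = [2:1]
  • {2,6}:  v_{2} + v_{6} = v_{4}  ⟹  sig = [2:1]
  • {3,7}:  v_{3} + v_{7} = v_{4}  ⟹  sig = [2:1]
  • {4,5}:  v_{4} + v_{5} = v_{7}  ⟹  sig = [2:1]
  • {4,6}:  v_{4} + v_{6} = v_{3}  ⟹  sig = [2:1]
  • {4,7}:  v_{4} + v_{7} = v_{2}  ⟹  sig = [2:1]
  • {5,6}:  v_{5} + v_{6} = v_{1}  ⟹  sig = [2:1]
  • {2,3}:  v_{2} + v_{3} = 2·v_{4}  ⟹  sig = [2:2]
  • {2,5}:  v_{2} + v_{5} = 2·v_{7}  ⟹  sig = [2:2]

so the primitive-relation signature multiset is
    [2:]
    [2:]
    [2:]
    [2:1]
    [2:1]
    [2:1]
    [2:1]
    [2:1]
    [2:1]
    [2:1]
    [2:1]
    [2:1]
    [2:2]
    [2:2]
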